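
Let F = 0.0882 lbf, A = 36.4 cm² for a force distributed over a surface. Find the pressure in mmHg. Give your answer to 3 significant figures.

Directly: P = F/A.
F = 0.0882 lbf = 0.3923 N; A = 36.4 cm² = 0.003640 m².
P = 107.8 Pa
107.8 Pa × (1 mmHg / 133.3 Pa) = 0.8084 mmHg

0.808 mmHg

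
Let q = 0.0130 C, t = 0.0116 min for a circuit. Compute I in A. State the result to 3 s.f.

Rearranging: I = q/t.
q = 0.0130 C; t = 0.0116 min = 0.6960 s.
I = 0.01868 A

0.0187 A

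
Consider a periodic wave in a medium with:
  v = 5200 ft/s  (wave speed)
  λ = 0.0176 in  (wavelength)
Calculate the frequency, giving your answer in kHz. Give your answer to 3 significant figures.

3550 kHz

Rearranging v = f·λ for f: f = v/λ.
v = 5200 ft/s = 1585 m/s; λ = 0.0176 in = 4.470×10^-4 m.
f = 3.545×10^6 Hz
3.545×10^6 Hz × (1 kHz / 1000 Hz) = 3545 kHz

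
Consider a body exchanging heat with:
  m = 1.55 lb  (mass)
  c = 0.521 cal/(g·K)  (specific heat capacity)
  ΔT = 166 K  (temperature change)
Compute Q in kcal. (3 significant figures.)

Directly: Q = mcΔT.
m = 1.55 lb = 0.7031 kg; c = 0.521 cal/(g·K) = 2180 J/(kg·K); ΔT = 166 K.
Q = 2.544×10^5 J
2.544×10^5 J × (1 kcal / 4184 J) = 60.81 kcal

60.8 kcal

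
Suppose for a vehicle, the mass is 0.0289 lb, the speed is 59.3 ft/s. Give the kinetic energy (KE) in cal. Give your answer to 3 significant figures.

Directly: KE = ½mv².
m = 0.0289 lb = 0.01311 kg; v = 59.3 ft/s = 18.07 m/s.
KE = 2.141 J
2.141 J × (1 cal / 4.184 J) = 0.5118 cal

0.512 cal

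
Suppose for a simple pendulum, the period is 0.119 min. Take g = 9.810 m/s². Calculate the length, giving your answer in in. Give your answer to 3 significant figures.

499 in

Rearranging: L = g·(T/2π)².
T = 0.119 min = 7.140 s; g = 9.810 m/s².
L = 12.67 m
12.67 m × (1 in / 0.02540 m) = 498.7 in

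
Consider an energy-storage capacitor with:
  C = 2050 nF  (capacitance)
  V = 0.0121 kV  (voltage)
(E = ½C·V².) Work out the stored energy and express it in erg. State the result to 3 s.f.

Directly: E = ½CV².
C = 2050 nF = 2.050×10^-6 F; V = 0.0121 kV = 12.10 V.
E = 1.501×10^-4 J  (the unit combination reduces to kg·m²/s² = J)
1.501×10^-4 J × (1 erg / 1.000×10^-7 J) = 1501 erg

1500 erg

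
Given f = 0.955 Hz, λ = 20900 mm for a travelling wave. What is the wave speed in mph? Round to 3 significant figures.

44.6 mph

v is given directly by: v = fλ.
f = 0.955 Hz; λ = 20900 mm = 20.90 m.
v = 19.96 m/s
19.96 m/s × (1 mph / 0.4470 m/s) = 44.65 mph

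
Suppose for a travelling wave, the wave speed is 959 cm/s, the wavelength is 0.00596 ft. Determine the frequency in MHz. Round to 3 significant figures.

Rearranging v = f·λ for f: f = v/λ.
v = 959 cm/s = 9.590 m/s; λ = 0.00596 ft = 0.001817 m.
f = 5279 Hz
5279 Hz × (1 MHz / 1.000×10^6 Hz) = 0.005279 MHz

0.00528 MHz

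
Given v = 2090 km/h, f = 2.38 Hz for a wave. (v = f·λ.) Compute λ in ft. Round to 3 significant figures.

Rearranging: λ = v/f.
v = 2090 km/h = 580.6 m/s; f = 2.38 Hz.
λ = 243.9 m
243.9 m × (1 ft / 0.3048 m) = 800.3 ft

800 ft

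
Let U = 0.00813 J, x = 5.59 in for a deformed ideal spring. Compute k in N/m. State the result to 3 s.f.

0.807 N/m

Rearranging: k = 2U/x².
U = 0.00813 J; x = 5.59 in = 0.1420 m.
k = 0.8065 N/m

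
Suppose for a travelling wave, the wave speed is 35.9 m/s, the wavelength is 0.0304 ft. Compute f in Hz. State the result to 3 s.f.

3870 Hz

Rearranging v = f·λ for f: f = v/λ.
v = 35.9 m/s; λ = 0.0304 ft = 0.009266 m.
f = 3874 Hz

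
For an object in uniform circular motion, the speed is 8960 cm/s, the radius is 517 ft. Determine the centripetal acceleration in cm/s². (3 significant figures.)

a is given directly by: a = v²/r.
v = 8960 cm/s = 89.60 m/s; r = 517 ft = 157.6 m.
a = 50.95 m/s²
50.95 m/s² × (1 cm/s² / 0.01000 m/s²) = 5095 cm/s²

5090 cm/s²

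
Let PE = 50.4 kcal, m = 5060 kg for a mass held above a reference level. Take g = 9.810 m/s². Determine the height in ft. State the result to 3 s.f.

13.9 ft

Solving PE = m·g·h for h: h = PE/(m·g).
PE = 50.4 kcal = 2.109×10^5 J; m = 5060 kg; g = 9.810 m/s².
h = 4.248 m
4.248 m × (1 ft / 0.3048 m) = 13.94 ft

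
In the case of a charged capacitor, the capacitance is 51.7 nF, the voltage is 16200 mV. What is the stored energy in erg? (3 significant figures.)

Directly: E = ½CV².
C = 51.7 nF = 5.170×10^-8 F; V = 16200 mV = 16.20 V.
E = 6.784×10^-6 J
6.784×10^-6 J × (1 erg / 1.000×10^-7 J) = 67.84 erg

67.8 erg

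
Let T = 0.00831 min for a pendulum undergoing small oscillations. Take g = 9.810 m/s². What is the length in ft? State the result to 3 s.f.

0.203 ft

Rearranging T = 2π√(L/g) for L: L = g·(T/2π)².
T = 0.00831 min = 0.4986 s; g = 9.810 m/s².
L = 0.06178 m
0.06178 m × (1 ft / 0.3048 m) = 0.2027 ft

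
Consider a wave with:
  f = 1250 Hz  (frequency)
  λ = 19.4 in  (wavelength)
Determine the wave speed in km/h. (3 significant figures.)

v is given directly by: v = fλ.
f = 1250 Hz; λ = 19.4 in = 0.4928 m.
v = 615.9 m/s
615.9 m/s × (1 km/h / 0.2778 m/s) = 2217 km/h

2220 km/h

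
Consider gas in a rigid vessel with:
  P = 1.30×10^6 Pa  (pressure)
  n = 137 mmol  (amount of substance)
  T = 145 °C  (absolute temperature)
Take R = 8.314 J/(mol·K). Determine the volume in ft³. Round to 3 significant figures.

0.0129 ft³

Rearranging: V = nRT/P.
P = 1.30×10^6 Pa; n = 137 mmol = 0.1370 mol; T = 145 °C = 418.1 K; R = 8.314 J/(mol·K).
V = 3.664×10^-4 m³
3.664×10^-4 m³ × (1 ft³ / 0.02832 m³) = 0.01294 ft³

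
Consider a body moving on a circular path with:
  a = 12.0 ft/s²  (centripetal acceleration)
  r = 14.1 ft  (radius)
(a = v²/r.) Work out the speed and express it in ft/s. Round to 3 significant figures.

13.0 ft/s

Rearranging a = v²/r for v: v = √(a·r).
a = 12.0 ft/s² = 3.658 m/s²; r = 14.1 ft = 4.298 m.
v = 3.965 m/s
3.965 m/s × (1 ft/s / 0.3048 m/s) = 13.01 ft/s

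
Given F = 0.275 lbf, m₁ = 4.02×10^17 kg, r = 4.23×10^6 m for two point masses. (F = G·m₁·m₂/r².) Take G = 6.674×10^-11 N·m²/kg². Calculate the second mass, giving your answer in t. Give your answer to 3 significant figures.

Rearranging F = G·m₁·m₂/r² for m₂: m₂ = F·r²/(G·m₁).
F = 0.275 lbf = 1.223 N; m₁ = 4.02×10^17 kg; r = 4.23×10^6 m; G = 6.674×10^-11 N·m²/kg².
m₂ = 8.158×10^5 kg
8.158×10^5 kg × (1 t / 1000 kg) = 815.8 t

816 t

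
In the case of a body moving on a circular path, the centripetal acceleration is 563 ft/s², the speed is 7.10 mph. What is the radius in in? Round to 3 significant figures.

2.31 in

Rearranging: r = v²/a.
a = 563 ft/s² = 171.6 m/s²; v = 7.10 mph = 3.174 m/s.
r = 0.05871 m
0.05871 m × (1 in / 0.02540 m) = 2.311 in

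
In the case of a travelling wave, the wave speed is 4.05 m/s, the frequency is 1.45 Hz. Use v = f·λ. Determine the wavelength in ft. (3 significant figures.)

9.16 ft

Rearranging v = f·λ for λ: λ = v/f.
v = 4.05 m/s; f = 1.45 Hz.
λ = 2.793 m
2.793 m × (1 ft / 0.3048 m) = 9.164 ft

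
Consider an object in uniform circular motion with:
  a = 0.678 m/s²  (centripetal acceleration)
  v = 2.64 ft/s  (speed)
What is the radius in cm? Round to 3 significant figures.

Rearranging a = v²/r for r: r = v²/a.
a = 0.678 m/s²; v = 2.64 ft/s = 0.8047 m/s.
r = 0.9550 m
0.9550 m × (1 cm / 0.01000 m) = 95.50 cm

95.5 cm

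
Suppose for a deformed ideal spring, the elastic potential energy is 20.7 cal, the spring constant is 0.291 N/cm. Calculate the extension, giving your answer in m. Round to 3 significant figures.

2.44 m

Rearranging U = ½k·x² for x: x = √(2U/k).
U = 20.7 cal = 86.61 J; k = 0.291 N/cm = 29.10 N/m.
x = 2.440 m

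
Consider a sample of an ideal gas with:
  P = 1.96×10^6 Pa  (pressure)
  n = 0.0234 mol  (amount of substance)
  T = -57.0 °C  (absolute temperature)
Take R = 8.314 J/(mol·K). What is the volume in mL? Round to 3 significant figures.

21.5 mL

Rearranging PV = nRT for V: V = nRT/P.
P = 1.96×10^6 Pa; n = 0.0234 mol; T = -57.0 °C = 216.1 K; R = 8.314 J/(mol·K).
V = 2.145×10^-5 m³
2.145×10^-5 m³ × (1 mL / 1.000×10^-6 m³) = 21.45 mL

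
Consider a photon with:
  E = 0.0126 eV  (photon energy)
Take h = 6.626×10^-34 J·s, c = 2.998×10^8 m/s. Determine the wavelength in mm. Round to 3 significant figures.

0.0984 mm

Solving E = h·c/λ for λ: λ = hc/E.
E = 0.0126 eV = 2.019×10^-21 J; h = 6.626×10^-34 J·s; c = 2.998×10^8 m/s.
λ = 9.840×10^-5 m
9.840×10^-5 m × (1 mm / 0.001000 m) = 0.09840 mm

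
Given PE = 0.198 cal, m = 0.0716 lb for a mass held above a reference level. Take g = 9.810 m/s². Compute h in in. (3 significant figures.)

102 in

Rearranging PE = m·g·h for h: h = PE/(m·g).
PE = 0.198 cal = 0.8284 J; m = 0.0716 lb = 0.03248 kg; g = 9.810 m/s².
h = 2.600 m
2.600 m × (1 in / 0.02540 m) = 102.4 in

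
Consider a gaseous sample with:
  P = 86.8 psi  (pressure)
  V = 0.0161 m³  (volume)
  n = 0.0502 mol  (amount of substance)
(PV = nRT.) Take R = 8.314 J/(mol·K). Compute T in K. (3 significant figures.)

23100 K

From the ideal-gas law: T = PV/(nR).
P = 86.8 psi = 5.985×10^5 Pa; V = 0.0161 m³; n = 0.0502 mol; R = 8.314 J/(mol·K).
T = 23086 K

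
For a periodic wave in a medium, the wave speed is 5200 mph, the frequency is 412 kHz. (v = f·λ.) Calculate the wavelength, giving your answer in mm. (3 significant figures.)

Solving v = f·λ for λ: λ = v/f.
v = 5200 mph = 2325 m/s; f = 412 kHz = 4.120×10^5 Hz.
λ = 0.005642 m
0.005642 m × (1 mm / 0.001000 m) = 5.642 mm

5.64 mm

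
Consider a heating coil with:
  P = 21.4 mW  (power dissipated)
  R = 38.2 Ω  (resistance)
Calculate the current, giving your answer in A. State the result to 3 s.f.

Solving P = I²R for I: I = √(P/R).
P = 21.4 mW = 0.02140 W; R = 38.2 Ω.
I = 0.02367 A

0.0237 A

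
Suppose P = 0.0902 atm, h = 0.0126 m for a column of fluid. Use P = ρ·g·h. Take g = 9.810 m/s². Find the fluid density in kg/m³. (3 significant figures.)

73900 kg/m³

Solving P = ρ·g·h for ρ: ρ = P/(g·h).
P = 0.0902 atm = 9140 Pa; h = 0.0126 m; g = 9.810 m/s².
ρ = 73941 kg/m³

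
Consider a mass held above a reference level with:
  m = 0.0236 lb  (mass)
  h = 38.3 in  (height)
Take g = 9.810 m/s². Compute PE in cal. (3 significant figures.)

0.0244 cal

PE is given directly by: PE = mgh.
m = 0.0236 lb = 0.01070 kg; h = 38.3 in = 0.9728 m; g = 9.810 m/s².
PE = 0.1022 J
0.1022 J × (1 cal / 4.184 J) = 0.02442 cal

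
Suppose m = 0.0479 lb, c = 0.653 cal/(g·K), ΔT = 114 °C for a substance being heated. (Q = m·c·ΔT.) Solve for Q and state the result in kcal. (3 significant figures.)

Q is given directly by: Q = mcΔT.
m = 0.0479 lb = 0.02173 kg; c = 0.653 cal/(g·K) = 2732 J/(kg·K); ΔT = 114 °C = 114.0 K.
Q = 6767 J  (the unit combination reduces to kg·m²/s² = J)
6767 J × (1 kcal / 4184 J) = 1.617 kcal

1.62 kcal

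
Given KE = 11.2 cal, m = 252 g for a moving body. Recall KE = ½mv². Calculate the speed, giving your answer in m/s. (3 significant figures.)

Rearranging KE = ½mv² for v: v = √(2·KE/m).
KE = 11.2 cal = 46.86 J; m = 252 g = 0.2520 kg.
v = 19.28 m/s

19.3 m/s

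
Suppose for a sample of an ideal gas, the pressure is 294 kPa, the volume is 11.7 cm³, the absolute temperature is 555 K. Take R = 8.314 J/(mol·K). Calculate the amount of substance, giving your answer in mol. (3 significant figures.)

From the ideal-gas law: n = PV/(RT).
P = 294 kPa = 2.940×10^5 Pa; V = 11.7 cm³ = 1.170×10^-5 m³; T = 555 K; R = 8.314 J/(mol·K).
n = 7.455×10^-4 mol

7.45×10^-4 mol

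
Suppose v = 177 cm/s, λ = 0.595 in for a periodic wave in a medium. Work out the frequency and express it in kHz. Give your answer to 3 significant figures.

0.117 kHz

Solving v = f·λ for f: f = v/λ.
v = 177 cm/s = 1.770 m/s; λ = 0.595 in = 0.01511 m.
f = 117.1 Hz
117.1 Hz × (1 kHz / 1000 Hz) = 0.1171 kHz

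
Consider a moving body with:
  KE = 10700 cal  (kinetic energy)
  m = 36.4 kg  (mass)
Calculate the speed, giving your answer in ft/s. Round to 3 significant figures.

163 ft/s

Rearranging: v = √(2·KE/m).
KE = 10700 cal = 44769 J; m = 36.4 kg.
v = 49.60 m/s
49.60 m/s × (1 ft/s / 0.3048 m/s) = 162.7 ft/s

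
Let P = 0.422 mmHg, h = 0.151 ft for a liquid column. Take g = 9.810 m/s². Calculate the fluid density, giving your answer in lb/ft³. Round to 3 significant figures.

Rearranging: ρ = P/(g·h).
P = 0.422 mmHg = 56.26 Pa; h = 0.151 ft = 0.04602 m; g = 9.810 m/s².
ρ = 124.6 kg/m³
124.6 kg/m³ × (1 lb/ft³ / 16.02 kg/m³) = 7.779 lb/ft³

7.78 lb/ft³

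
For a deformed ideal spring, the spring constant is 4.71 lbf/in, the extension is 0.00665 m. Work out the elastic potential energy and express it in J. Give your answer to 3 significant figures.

0.0182 J

U is given directly by: U = ½kx².
k = 4.71 lbf/in = 824.8 N/m; x = 0.00665 m.
U = 0.01824 J  (the unit combination reduces to kg·m²/s² = J)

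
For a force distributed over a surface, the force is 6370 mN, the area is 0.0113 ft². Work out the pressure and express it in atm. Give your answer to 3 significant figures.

0.0599 atm

P is given directly by: P = F/A.
F = 6370 mN = 6.370 N; A = 0.0113 ft² = 0.001050 m².
P = 6068 Pa  (the unit combination reduces to kg/(m·s²) = Pa)
6068 Pa × (1 atm / 1.013×10^5 Pa) = 0.05988 atm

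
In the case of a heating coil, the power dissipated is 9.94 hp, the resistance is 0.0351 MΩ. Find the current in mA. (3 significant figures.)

Rearranging: I = √(P/R).
P = 9.94 hp = 7412 W; R = 0.0351 MΩ = 35100 Ω.
I = 0.4595 A
0.4595 A × (1 mA / 0.001000 A) = 459.5 mA

460 mA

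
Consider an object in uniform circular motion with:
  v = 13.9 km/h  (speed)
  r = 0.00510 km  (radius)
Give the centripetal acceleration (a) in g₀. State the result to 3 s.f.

a is given directly by: a = v²/r.
v = 13.9 km/h = 3.861 m/s; r = 0.00510 km = 5.100 m.
a = 2.923 m/s²
2.923 m/s² × (1 g₀ / 9.807 m/s²) = 0.2981 g₀

0.298 g₀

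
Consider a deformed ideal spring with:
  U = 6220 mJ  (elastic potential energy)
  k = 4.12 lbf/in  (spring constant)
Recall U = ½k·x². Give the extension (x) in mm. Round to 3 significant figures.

131 mm

Rearranging: x = √(2U/k).
U = 6220 mJ = 6.220 J; k = 4.12 lbf/in = 721.5 N/m.
x = 0.1313 m
0.1313 m × (1 mm / 0.001000 m) = 131.3 mm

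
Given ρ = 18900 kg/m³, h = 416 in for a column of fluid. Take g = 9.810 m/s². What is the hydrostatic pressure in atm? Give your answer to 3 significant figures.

19.3 atm

P is given directly by: P = ρgh.
ρ = 18900 kg/m³; h = 416 in = 10.57 m; g = 9.810 m/s².
P = 1.959×10^6 Pa  (the unit combination reduces to kg/(m·s²) = Pa)
1.959×10^6 Pa × (1 atm / 1.013×10^5 Pa) = 19.33 atm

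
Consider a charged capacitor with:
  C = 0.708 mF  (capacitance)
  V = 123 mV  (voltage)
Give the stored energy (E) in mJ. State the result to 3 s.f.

0.00536 mJ

Directly: E = ½CV².
C = 0.708 mF = 7.080×10^-4 F; V = 123 mV = 0.1230 V.
E = 5.356×10^-6 J  (the unit combination reduces to kg·m²/s² = J)
5.356×10^-6 J × (1 mJ / 0.001000 J) = 0.005356 mJ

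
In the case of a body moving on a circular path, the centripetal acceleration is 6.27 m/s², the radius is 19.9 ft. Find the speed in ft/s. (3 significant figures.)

20.2 ft/s

Rearranging a = v²/r for v: v = √(a·r).
a = 6.27 m/s²; r = 19.9 ft = 6.066 m.
v = 6.167 m/s
6.167 m/s × (1 ft/s / 0.3048 m/s) = 20.23 ft/s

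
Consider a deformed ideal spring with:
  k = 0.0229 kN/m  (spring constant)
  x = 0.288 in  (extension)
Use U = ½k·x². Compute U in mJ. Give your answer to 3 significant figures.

U is given directly by: U = ½kx².
k = 0.0229 kN/m = 22.90 N/m; x = 0.288 in = 0.007315 m.
U = 6.127×10^-4 J  (the unit combination reduces to kg·m²/s² = J)
6.127×10^-4 J × (1 mJ / 0.001000 J) = 0.6127 mJ

0.613 mJ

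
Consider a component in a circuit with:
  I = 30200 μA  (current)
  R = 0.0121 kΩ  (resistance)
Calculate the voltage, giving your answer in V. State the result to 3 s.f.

0.365 V

From Ohm's law: V = IR.
I = 30200 μA = 0.03020 A; R = 0.0121 kΩ = 12.10 Ω.
V = 0.3654 V  (the unit combination reduces to kg·m²/(A·s³) = V)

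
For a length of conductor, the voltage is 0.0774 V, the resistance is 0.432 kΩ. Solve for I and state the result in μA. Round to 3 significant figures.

179 μA

Rearranging: I = V/R.
V = 0.0774 V; R = 0.432 kΩ = 432.0 Ω.
I = 1.792×10^-4 A
1.792×10^-4 A × (1 μA / 1.000×10^-6 A) = 179.2 μA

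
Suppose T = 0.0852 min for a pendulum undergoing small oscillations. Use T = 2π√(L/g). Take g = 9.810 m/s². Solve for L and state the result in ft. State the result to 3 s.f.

21.3 ft

Solving T = 2π√(L/g) for L: L = g·(T/2π)².
T = 0.0852 min = 5.112 s; g = 9.810 m/s².
L = 6.494 m
6.494 m × (1 ft / 0.3048 m) = 21.30 ft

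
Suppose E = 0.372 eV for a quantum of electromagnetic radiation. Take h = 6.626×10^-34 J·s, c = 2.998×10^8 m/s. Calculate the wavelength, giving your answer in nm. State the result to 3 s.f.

Solving E = h·c/λ for λ: λ = hc/E.
E = 0.372 eV = 5.960×10^-20 J; h = 6.626×10^-34 J·s; c = 2.998×10^8 m/s.
λ = 3.333×10^-6 m
3.333×10^-6 m × (1 nm / 1.000×10^-9 m) = 3333 nm

3330 nm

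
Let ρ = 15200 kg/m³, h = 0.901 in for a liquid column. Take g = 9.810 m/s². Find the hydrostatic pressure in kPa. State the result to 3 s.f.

P is given directly by: P = ρgh.
ρ = 15200 kg/m³; h = 0.901 in = 0.02289 m; g = 9.810 m/s².
P = 3412 Pa
3412 Pa × (1 kPa / 1000 Pa) = 3.412 kPa

3.41 kPa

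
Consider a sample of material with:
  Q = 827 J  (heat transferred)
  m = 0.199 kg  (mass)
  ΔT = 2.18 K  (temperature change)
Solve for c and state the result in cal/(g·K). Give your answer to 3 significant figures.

0.456 cal/(g·K)

Rearranging Q = m·c·ΔT for c: c = Q/(m·ΔT).
Q = 827 J; m = 0.199 kg; ΔT = 2.18 K.
c = 1906 J/(kg·K)
1906 J/(kg·K) × (1 cal/(g·K) / 4184 J/(kg·K)) = 0.4556 cal/(g·K)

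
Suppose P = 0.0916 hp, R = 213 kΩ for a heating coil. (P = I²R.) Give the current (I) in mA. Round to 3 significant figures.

Rearranging: I = √(P/R).
P = 0.0916 hp = 68.31 W; R = 213 kΩ = 2.130×10^5 Ω.
I = 0.01791 A
0.01791 A × (1 mA / 0.001000 A) = 17.91 mA

17.9 mA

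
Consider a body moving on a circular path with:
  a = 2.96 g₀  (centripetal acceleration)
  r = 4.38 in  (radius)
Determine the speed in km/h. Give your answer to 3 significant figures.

6.47 km/h

Rearranging a = v²/r for v: v = √(a·r).
a = 2.96 g₀ = 29.03 m/s²; r = 4.38 in = 0.1113 m.
v = 1.797 m/s
1.797 m/s × (1 km/h / 0.2778 m/s) = 6.469 km/h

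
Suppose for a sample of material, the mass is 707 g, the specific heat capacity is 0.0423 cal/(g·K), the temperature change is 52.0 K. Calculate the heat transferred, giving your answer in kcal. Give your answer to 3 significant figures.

Directly: Q = mcΔT.
m = 707 g = 0.7070 kg; c = 0.0423 cal/(g·K) = 177.0 J/(kg·K); ΔT = 52.0 K.
Q = 6507 J  (the unit combination reduces to kg·m²/s² = J)
6507 J × (1 kcal / 4184 J) = 1.555 kcal

1.56 kcal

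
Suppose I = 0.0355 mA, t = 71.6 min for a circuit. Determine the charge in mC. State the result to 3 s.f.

153 mC

Directly: q = It.
I = 0.0355 mA = 3.550×10^-5 A; t = 71.6 min = 4296 s.
q = 0.1525 C
0.1525 C × (1 mC / 0.001000 C) = 152.5 mC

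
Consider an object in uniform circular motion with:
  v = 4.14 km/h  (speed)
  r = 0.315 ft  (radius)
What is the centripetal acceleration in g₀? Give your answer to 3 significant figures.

a is given directly by: a = v²/r.
v = 4.14 km/h = 1.150 m/s; r = 0.315 ft = 0.09601 m.
a = 13.77 m/s²
13.77 m/s² × (1 g₀ / 9.807 m/s²) = 1.405 g₀

1.40 g₀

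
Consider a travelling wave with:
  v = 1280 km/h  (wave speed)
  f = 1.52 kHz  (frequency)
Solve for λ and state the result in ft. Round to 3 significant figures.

Rearranging v = f·λ for λ: λ = v/f.
v = 1280 km/h = 355.6 m/s; f = 1.52 kHz = 1520 Hz.
λ = 0.2339 m
0.2339 m × (1 ft / 0.3048 m) = 0.7674 ft

0.767 ft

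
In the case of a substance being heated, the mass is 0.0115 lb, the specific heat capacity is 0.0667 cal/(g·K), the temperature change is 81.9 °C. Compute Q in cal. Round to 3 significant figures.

Q is given directly by: Q = mcΔT.
m = 0.0115 lb = 0.005216 kg; c = 0.0667 cal/(g·K) = 279.1 J/(kg·K); ΔT = 81.9 °C = 81.90 K.
Q = 119.2 J  (the unit combination reduces to kg·m²/s² = J)
119.2 J × (1 cal / 4.184 J) = 28.50 cal

28.5 cal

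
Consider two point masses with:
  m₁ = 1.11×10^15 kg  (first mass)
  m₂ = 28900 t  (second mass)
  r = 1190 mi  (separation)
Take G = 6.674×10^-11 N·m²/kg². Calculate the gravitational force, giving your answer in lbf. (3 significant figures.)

From Newton's law of gravitation: F = Gm₁m₂/r².
m₁ = 1.11×10^15 kg; m₂ = 28900 t = 2.890×10^7 kg; r = 1190 mi = 1.915×10^6 m; G = 6.674×10^-11 N·m²/kg².
F = 0.5837 N
0.5837 N × (1 lbf / 4.448 N) = 0.1312 lbf

0.131 lbf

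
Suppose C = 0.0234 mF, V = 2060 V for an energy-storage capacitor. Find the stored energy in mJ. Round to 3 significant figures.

49700 mJ

Directly: E = ½CV².
C = 0.0234 mF = 2.340×10^-5 F; V = 2060 V.
E = 49.65 J  (the unit combination reduces to kg·m²/s² = J)
49.65 J × (1 mJ / 0.001000 J) = 49650 mJ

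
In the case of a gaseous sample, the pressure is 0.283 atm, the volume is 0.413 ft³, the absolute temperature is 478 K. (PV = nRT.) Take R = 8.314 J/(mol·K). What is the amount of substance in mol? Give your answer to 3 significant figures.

0.0844 mol

From the ideal-gas law: n = PV/(RT).
P = 0.283 atm = 28675 Pa; V = 0.413 ft³ = 0.01169 m³; T = 478 K; R = 8.314 J/(mol·K).
n = 0.08438 mol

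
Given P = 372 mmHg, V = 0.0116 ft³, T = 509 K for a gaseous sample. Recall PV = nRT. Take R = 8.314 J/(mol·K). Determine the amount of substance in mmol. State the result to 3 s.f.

From the ideal-gas law: n = PV/(RT).
P = 372 mmHg = 49596 Pa; V = 0.0116 ft³ = 3.285×10^-4 m³; T = 509 K; R = 8.314 J/(mol·K).
n = 0.003850 mol
0.003850 mol × (1 mmol / 0.001000 mol) = 3.850 mmol

3.85 mmol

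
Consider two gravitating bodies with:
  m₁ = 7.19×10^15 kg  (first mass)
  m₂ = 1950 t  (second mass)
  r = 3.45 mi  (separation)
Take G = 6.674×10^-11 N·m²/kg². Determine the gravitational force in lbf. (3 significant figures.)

6820 lbf

From Newton's law of gravitation: F = Gm₁m₂/r².
m₁ = 7.19×10^15 kg; m₂ = 1950 t = 1.950×10^6 kg; r = 3.45 mi = 5552 m; G = 6.674×10^-11 N·m²/kg².
F = 30354 N
30354 N × (1 lbf / 4.448 N) = 6824 lbf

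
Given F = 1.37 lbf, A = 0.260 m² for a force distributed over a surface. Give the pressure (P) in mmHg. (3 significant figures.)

0.176 mmHg

Directly: P = F/A.
F = 1.37 lbf = 6.094 N; A = 0.260 m².
P = 23.44 Pa  (the unit combination reduces to kg/(m·s²) = Pa)
23.44 Pa × (1 mmHg / 133.3 Pa) = 0.1758 mmHg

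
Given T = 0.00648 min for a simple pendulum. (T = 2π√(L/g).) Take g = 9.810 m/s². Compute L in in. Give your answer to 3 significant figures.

1.48 in

Rearranging: L = g·(T/2π)².
T = 0.00648 min = 0.3888 s; g = 9.810 m/s².
L = 0.03756 m
0.03756 m × (1 in / 0.02540 m) = 1.479 in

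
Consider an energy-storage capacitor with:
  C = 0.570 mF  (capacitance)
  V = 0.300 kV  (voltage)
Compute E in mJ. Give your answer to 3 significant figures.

25600 mJ

E is given directly by: E = ½CV².
C = 0.570 mF = 5.700×10^-4 F; V = 0.300 kV = 300.0 V.
E = 25.65 J  (the unit combination reduces to kg·m²/s² = J)
25.65 J × (1 mJ / 0.001000 J) = 25650 mJ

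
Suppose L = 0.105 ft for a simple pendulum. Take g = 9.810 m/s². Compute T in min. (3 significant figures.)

0.00598 min

Directly: T = 2π√(L/g).
L = 0.105 ft = 0.03200 m; g = 9.810 m/s².
T = 0.3589 s
0.3589 s × (1 min / 60.00 s) = 0.005981 min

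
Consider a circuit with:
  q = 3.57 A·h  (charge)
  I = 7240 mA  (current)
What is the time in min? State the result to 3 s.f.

Rearranging: t = q/I.
q = 3.57 A·h = 12852 C; I = 7240 mA = 7.240 A.
t = 1775 s
1775 s × (1 min / 60.00 s) = 29.59 min

29.6 min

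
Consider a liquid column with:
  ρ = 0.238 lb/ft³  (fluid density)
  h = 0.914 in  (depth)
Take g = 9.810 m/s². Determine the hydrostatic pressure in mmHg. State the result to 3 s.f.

0.00651 mmHg

Directly: P = ρgh.
ρ = 0.238 lb/ft³ = 3.812 kg/m³; h = 0.914 in = 0.02322 m; g = 9.810 m/s².
P = 0.8683 Pa  (the unit combination reduces to kg/(m·s²) = Pa)
0.8683 Pa × (1 mmHg / 133.3 Pa) = 0.006512 mmHg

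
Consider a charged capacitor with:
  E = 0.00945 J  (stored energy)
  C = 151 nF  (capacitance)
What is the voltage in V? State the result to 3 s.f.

Solving E = ½C·V² for V: V = √(2E/C).
E = 0.00945 J; C = 151 nF = 1.510×10^-7 F.
V = 353.8 V  (the unit combination reduces to kg·m²/(A·s³) = V)

354 V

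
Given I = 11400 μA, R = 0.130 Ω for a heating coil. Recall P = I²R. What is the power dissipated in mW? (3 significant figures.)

P is given directly by: P = I²R.
I = 11400 μA = 0.01140 A; R = 0.130 Ω.
P = 1.689×10^-5 W  (the unit combination reduces to kg·m²/s³ = W)
1.689×10^-5 W × (1 mW / 0.001000 W) = 0.01689 mW

0.0169 mW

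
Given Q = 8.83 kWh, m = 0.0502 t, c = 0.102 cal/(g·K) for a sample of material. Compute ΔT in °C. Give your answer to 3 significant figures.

1480 °C

Solving Q = m·c·ΔT for ΔT: ΔT = Q/(m·c).
Q = 8.83 kWh = 3.179×10^7 J; m = 0.0502 t = 50.20 kg; c = 0.102 cal/(g·K) = 426.8 J/(kg·K).
ΔT = 1484 K
Since 1 °C = 1 K, 1484 °C.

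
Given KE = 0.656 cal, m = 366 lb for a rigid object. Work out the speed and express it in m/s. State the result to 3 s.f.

Rearranging KE = ½mv² for v: v = √(2·KE/m).
KE = 0.656 cal = 2.745 J; m = 366 lb = 166.0 kg.
v = 0.1818 m/s

0.182 m/s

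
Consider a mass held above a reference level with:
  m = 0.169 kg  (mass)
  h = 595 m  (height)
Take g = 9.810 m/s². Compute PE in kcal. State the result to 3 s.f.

PE is given directly by: PE = mgh.
m = 0.169 kg; h = 595 m; g = 9.810 m/s².
PE = 986.4 J
986.4 J × (1 kcal / 4184 J) = 0.2358 kcal

0.236 kcal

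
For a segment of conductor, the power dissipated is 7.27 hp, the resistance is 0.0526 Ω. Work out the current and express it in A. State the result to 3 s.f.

Solving P = I²R for I: I = √(P/R).
P = 7.27 hp = 5421 W; R = 0.0526 Ω.
I = 321.0 A

321 A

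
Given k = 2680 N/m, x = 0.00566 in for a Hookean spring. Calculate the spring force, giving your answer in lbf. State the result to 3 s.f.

Directly: F = kx.
k = 2680 N/m; x = 0.00566 in = 1.438×10^-4 m.
F = 0.3853 N  (the unit combination reduces to kg·m/s² = N)
0.3853 N × (1 lbf / 4.448 N) = 0.08662 lbf

0.0866 lbf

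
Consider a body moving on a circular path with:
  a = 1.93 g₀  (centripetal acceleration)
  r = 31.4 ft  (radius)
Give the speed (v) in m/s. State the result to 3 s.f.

Rearranging: v = √(a·r).
a = 1.93 g₀ = 18.93 m/s²; r = 31.4 ft = 9.571 m.
v = 13.46 m/s

13.5 m/s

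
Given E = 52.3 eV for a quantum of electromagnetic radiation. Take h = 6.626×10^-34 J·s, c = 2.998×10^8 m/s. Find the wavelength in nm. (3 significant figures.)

23.7 nm

Solving E = h·c/λ for λ: λ = hc/E.
E = 52.3 eV = 8.379×10^-18 J; h = 6.626×10^-34 J·s; c = 2.998×10^8 m/s.
λ = 2.371×10^-8 m
2.371×10^-8 m × (1 nm / 1.000×10^-9 m) = 23.71 nm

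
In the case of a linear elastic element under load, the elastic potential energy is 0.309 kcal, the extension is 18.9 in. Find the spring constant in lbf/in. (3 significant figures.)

64.1 lbf/in

Solving U = ½k·x² for k: k = 2U/x².
U = 0.309 kcal = 1293 J; x = 18.9 in = 0.4801 m.
k = 11220 N/m
11220 N/m × (1 lbf/in / 175.1 N/m) = 64.07 lbf/in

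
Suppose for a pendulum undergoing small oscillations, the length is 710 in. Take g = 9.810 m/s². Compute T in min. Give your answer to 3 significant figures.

0.142 min

T is given directly by: T = 2π√(L/g).
L = 710 in = 18.03 m; g = 9.810 m/s².
T = 8.519 s
8.519 s × (1 min / 60.00 s) = 0.1420 min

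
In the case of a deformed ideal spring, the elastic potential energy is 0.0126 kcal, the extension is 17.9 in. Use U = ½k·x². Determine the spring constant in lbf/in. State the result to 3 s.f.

2.91 lbf/in

Solving U = ½k·x² for k: k = 2U/x².
U = 0.0126 kcal = 52.72 J; x = 17.9 in = 0.4547 m.
k = 510.1 N/m
510.1 N/m × (1 lbf/in / 175.1 N/m) = 2.913 lbf/in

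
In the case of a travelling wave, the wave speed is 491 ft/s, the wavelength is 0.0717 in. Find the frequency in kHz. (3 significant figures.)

82.2 kHz

Solving v = f·λ for f: f = v/λ.
v = 491 ft/s = 149.7 m/s; λ = 0.0717 in = 0.001821 m.
f = 82176 Hz
82176 Hz × (1 kHz / 1000 Hz) = 82.18 kHz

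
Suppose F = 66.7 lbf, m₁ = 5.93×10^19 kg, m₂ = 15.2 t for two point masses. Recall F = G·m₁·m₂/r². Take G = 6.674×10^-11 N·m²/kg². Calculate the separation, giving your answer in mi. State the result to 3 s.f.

From Newton's law of gravitation: r = √(G·m₁m₂/F).
F = 66.7 lbf = 296.7 N; m₁ = 5.93×10^19 kg; m₂ = 15.2 t = 15200 kg; G = 6.674×10^-11 N·m²/kg².
r = 4.503×10^5 m
4.503×10^5 m × (1 mi / 1609 m) = 279.8 mi

280 mi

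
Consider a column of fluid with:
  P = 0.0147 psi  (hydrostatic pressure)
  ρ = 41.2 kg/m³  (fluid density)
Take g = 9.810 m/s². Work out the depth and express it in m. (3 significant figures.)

0.251 m

Solving P = ρ·g·h for h: h = P/(ρ·g).
P = 0.0147 psi = 101.4 Pa; ρ = 41.2 kg/m³; g = 9.810 m/s².
h = 0.2508 m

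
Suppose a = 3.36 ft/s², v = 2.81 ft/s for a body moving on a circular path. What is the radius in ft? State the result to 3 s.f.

Solving a = v²/r for r: r = v²/a.
a = 3.36 ft/s² = 1.024 m/s²; v = 2.81 ft/s = 0.8565 m/s.
r = 0.7163 m
0.7163 m × (1 ft / 0.3048 m) = 2.350 ft

2.35 ft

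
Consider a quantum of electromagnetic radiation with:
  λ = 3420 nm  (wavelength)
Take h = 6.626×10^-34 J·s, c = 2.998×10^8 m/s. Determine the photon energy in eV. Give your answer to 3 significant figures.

E is given directly by: E = hc/λ.
λ = 3420 nm = 3.420×10^-6 m; h = 6.626×10^-34 J·s; c = 2.998×10^8 m/s.
E = 5.808×10^-20 J
5.808×10^-20 J × (1 eV / 1.602×10^-19 J) = 0.3625 eV

0.363 eV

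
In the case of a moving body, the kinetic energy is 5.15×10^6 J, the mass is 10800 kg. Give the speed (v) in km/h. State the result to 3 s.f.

Solving KE = ½mv² for v: v = √(2·KE/m).
KE = 5.15×10^6 J; m = 10800 kg.
v = 30.88 m/s
30.88 m/s × (1 km/h / 0.2778 m/s) = 111.2 km/h

111 km/h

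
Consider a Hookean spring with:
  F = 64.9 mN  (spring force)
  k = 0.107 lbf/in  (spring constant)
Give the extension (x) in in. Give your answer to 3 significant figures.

0.136 in

Solving F = k·x for x: x = F/k.
F = 64.9 mN = 0.06490 N; k = 0.107 lbf/in = 18.74 N/m.
x = 0.003463 m
0.003463 m × (1 in / 0.02540 m) = 0.1364 in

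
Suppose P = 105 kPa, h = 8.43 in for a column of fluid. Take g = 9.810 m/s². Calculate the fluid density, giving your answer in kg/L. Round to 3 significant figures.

Solving P = ρ·g·h for ρ: ρ = P/(g·h).
P = 105 kPa = 1.050×10^5 Pa; h = 8.43 in = 0.2141 m; g = 9.810 m/s².
ρ = 49987 kg/m³
49987 kg/m³ × (1 kg/L / 1000 kg/m³) = 49.99 kg/L

50.0 kg/L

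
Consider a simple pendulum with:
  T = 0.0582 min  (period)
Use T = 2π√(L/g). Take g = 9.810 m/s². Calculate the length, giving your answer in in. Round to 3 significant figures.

119 in

Rearranging: L = g·(T/2π)².
T = 0.0582 min = 3.492 s; g = 9.810 m/s².
L = 3.030 m
3.030 m × (1 in / 0.02540 m) = 119.3 in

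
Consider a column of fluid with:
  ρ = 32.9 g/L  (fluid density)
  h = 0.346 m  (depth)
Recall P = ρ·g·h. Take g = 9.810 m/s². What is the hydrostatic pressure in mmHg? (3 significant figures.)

Directly: P = ρgh.
ρ = 32.9 g/L = 32.90 kg/m³; h = 0.346 m; g = 9.810 m/s².
P = 111.7 Pa
111.7 Pa × (1 mmHg / 133.3 Pa) = 0.8376 mmHg

0.838 mmHg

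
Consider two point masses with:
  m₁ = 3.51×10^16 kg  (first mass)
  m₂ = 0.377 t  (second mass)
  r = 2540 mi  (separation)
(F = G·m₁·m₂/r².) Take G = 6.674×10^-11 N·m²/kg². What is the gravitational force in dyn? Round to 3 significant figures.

5.29 dyn

F is given directly by: F = Gm₁m₂/r².
m₁ = 3.51×10^16 kg; m₂ = 0.377 t = 377.0 kg; r = 2540 mi = 4.088×10^6 m; G = 6.674×10^-11 N·m²/kg².
F = 5.285×10^-5 N
5.285×10^-5 N × (1 dyn / 1.000×10^-5 N) = 5.285 dyn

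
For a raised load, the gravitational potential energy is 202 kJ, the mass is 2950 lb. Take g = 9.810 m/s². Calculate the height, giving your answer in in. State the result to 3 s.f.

Solving PE = m·g·h for h: h = PE/(m·g).
PE = 202 kJ = 2.020×10^5 J; m = 2950 lb = 1338 kg; g = 9.810 m/s².
h = 15.39 m
15.39 m × (1 in / 0.02540 m) = 605.8 in

606 in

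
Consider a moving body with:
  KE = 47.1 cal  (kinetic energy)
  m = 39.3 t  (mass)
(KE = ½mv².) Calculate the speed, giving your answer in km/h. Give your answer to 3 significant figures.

0.361 km/h

Solving KE = ½mv² for v: v = √(2·KE/m).
KE = 47.1 cal = 197.1 J; m = 39.3 t = 39300 kg.
v = 0.1001 m/s
0.1001 m/s × (1 km/h / 0.2778 m/s) = 0.3605 km/h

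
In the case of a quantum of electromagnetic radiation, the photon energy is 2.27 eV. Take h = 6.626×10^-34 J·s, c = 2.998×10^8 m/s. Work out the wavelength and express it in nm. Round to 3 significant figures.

Rearranging: λ = hc/E.
E = 2.27 eV = 3.637×10^-19 J; h = 6.626×10^-34 J·s; c = 2.998×10^8 m/s.
λ = 5.462×10^-7 m
5.462×10^-7 m × (1 nm / 1.000×10^-9 m) = 546.2 nm

546 nm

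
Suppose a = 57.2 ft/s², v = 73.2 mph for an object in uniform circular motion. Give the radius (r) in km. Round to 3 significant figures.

Solving a = v²/r for r: r = v²/a.
a = 57.2 ft/s² = 17.43 m/s²; v = 73.2 mph = 32.72 m/s.
r = 61.42 m
61.42 m × (1 km / 1000 m) = 0.06142 km

0.0614 km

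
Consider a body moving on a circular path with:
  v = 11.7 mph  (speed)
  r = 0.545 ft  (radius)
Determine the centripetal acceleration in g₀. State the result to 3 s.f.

Directly: a = v²/r.
v = 11.7 mph = 5.230 m/s; r = 0.545 ft = 0.1661 m.
a = 164.7 m/s²
164.7 m/s² × (1 g₀ / 9.807 m/s²) = 16.79 g₀

16.8 g₀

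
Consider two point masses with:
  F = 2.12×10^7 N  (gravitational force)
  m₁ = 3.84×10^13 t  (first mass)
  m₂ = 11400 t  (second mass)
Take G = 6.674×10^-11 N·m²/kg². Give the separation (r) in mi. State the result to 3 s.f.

0.729 mi

Rearranging: r = √(G·m₁m₂/F).
F = 2.12×10^7 N; m₁ = 3.84×10^13 t = 3.840×10^16 kg; m₂ = 11400 t = 1.140×10^7 kg; G = 6.674×10^-11 N·m²/kg².
r = 1174 m
1174 m × (1 mi / 1609 m) = 0.7294 mi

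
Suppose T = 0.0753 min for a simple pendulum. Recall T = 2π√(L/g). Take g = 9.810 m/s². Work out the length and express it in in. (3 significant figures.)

Rearranging T = 2π√(L/g) for L: L = g·(T/2π)².
T = 0.0753 min = 4.518 s; g = 9.810 m/s².
L = 5.072 m
5.072 m × (1 in / 0.02540 m) = 199.7 in

200 in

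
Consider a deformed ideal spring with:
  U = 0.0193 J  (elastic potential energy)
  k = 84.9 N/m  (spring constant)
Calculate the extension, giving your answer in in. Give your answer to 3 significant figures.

Rearranging: x = √(2U/k).
U = 0.0193 J; k = 84.9 N/m.
x = 0.02132 m
0.02132 m × (1 in / 0.02540 m) = 0.8395 in

0.839 in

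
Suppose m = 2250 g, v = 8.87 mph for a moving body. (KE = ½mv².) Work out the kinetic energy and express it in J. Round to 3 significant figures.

17.7 J

Directly: KE = ½mv².
m = 2250 g = 2.250 kg; v = 8.87 mph = 3.965 m/s.
KE = 17.69 J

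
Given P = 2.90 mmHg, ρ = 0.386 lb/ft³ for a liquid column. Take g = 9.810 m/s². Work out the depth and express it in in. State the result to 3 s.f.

Solving P = ρ·g·h for h: h = P/(ρ·g).
P = 2.90 mmHg = 386.6 Pa; ρ = 0.386 lb/ft³ = 6.183 kg/m³; g = 9.810 m/s².
h = 6.374 m
6.374 m × (1 in / 0.02540 m) = 251.0 in

251 in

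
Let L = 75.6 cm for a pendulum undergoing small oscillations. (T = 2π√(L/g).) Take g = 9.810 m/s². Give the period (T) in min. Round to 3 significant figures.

0.0291 min

Directly: T = 2π√(L/g).
L = 75.6 cm = 0.7560 m; g = 9.810 m/s².
T = 1.744 s
1.744 s × (1 min / 60.00 s) = 0.02907 min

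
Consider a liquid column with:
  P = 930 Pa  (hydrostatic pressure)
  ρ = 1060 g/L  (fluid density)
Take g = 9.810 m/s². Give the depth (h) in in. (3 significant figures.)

3.52 in

Solving P = ρ·g·h for h: h = P/(ρ·g).
P = 930 Pa; ρ = 1060 g/L = 1060 kg/m³; g = 9.810 m/s².
h = 0.08944 m
0.08944 m × (1 in / 0.02540 m) = 3.521 in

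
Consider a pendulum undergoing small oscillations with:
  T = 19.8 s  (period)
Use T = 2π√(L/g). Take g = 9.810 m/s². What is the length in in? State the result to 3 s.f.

3840 in

Rearranging T = 2π√(L/g) for L: L = g·(T/2π)².
T = 19.8 s; g = 9.810 m/s².
L = 97.42 m
97.42 m × (1 in / 0.02540 m) = 3835 in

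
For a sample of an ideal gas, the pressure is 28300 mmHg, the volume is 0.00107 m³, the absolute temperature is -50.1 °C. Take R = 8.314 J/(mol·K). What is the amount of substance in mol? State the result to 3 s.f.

2.18 mol

Rearranging: n = PV/(RT).
P = 28300 mmHg = 3.773×10^6 Pa; V = 0.00107 m³; T = -50.1 °C = 223.0 K; R = 8.314 J/(mol·K).
n = 2.177 mol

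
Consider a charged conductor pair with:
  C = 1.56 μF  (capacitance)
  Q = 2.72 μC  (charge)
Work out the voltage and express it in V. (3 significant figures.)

Rearranging C = Q/V for V: V = Q/C.
C = 1.56 μF = 1.560×10^-6 F; Q = 2.72 μC = 2.720×10^-6 C.
V = 1.744 V

1.74 V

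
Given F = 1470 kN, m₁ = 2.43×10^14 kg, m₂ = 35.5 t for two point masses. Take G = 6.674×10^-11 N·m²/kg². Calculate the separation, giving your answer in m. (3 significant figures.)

From Newton's law of gravitation: r = √(G·m₁m₂/F).
F = 1470 kN = 1.470×10^6 N; m₁ = 2.43×10^14 kg; m₂ = 35.5 t = 35500 kg; G = 6.674×10^-11 N·m²/kg².
r = 19.79 m

19.8 m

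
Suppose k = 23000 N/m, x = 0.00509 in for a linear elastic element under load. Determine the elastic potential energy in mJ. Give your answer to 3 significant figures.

Directly: U = ½kx².
k = 23000 N/m; x = 0.00509 in = 1.293×10^-4 m.
U = 1.922×10^-4 J
1.922×10^-4 J × (1 mJ / 0.001000 J) = 0.1922 mJ

0.192 mJ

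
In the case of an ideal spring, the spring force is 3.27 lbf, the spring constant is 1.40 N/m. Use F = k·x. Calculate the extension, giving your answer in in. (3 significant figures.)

409 in

From Hooke's law: x = F/k.
F = 3.27 lbf = 14.55 N; k = 1.40 N/m.
x = 10.39 m
10.39 m × (1 in / 0.02540 m) = 409.0 in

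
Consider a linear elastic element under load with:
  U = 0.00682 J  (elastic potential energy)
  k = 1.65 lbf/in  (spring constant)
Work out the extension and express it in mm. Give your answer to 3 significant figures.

Rearranging U = ½k·x² for x: x = √(2U/k).
U = 0.00682 J; k = 1.65 lbf/in = 289.0 N/m.
x = 0.006871 m
0.006871 m × (1 mm / 0.001000 m) = 6.871 mm

6.87 mm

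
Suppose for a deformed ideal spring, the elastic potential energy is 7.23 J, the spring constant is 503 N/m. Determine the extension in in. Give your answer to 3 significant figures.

Solving U = ½k·x² for x: x = √(2U/k).
U = 7.23 J; k = 503 N/m.
x = 0.1696 m
0.1696 m × (1 in / 0.02540 m) = 6.675 in

6.68 in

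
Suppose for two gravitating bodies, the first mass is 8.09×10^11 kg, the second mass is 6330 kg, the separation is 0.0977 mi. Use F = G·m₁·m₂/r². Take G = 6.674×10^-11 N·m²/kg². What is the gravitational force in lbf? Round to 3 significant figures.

3.11 lbf

Directly: F = Gm₁m₂/r².
m₁ = 8.09×10^11 kg; m₂ = 6330 kg; r = 0.0977 mi = 157.2 m; G = 6.674×10^-11 N·m²/kg².
F = 13.82 N
13.82 N × (1 lbf / 4.448 N) = 3.108 lbf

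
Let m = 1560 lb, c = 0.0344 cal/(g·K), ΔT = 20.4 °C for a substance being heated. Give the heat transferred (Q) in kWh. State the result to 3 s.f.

0.577 kWh

Directly: Q = mcΔT.
m = 1560 lb = 707.6 kg; c = 0.0344 cal/(g·K) = 143.9 J/(kg·K); ΔT = 20.4 °C = 20.40 K.
Q = 2.078×10^6 J
2.078×10^6 J × (1 kWh / 3.600×10^6 J) = 0.5771 kWh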